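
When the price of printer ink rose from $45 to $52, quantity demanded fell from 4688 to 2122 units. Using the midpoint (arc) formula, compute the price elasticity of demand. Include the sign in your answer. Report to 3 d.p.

-5.221

ΔQ = 2122 − 4688 = -2566; ΔP = 52 − 45 = 7.
Midpoints: P̄ = 48.50, Q̄ = 3405.0.
ε = (ΔQ/ΔP)(P̄/Q̄) = (-2566/7)(48.50/3405.0).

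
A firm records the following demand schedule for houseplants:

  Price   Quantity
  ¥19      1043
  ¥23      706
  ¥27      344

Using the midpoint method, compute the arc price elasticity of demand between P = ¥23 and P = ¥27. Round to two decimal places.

-4.31

At P = 23, Q = 706; at P = 27, Q = 344.
ΔQ = -362, ΔP = 4. Midpoints: P̄ = 25.00, Q̄ = 525.0.
ε = (ΔQ/ΔP)(P̄/Q̄) = (-362/4)(25.00/525.0).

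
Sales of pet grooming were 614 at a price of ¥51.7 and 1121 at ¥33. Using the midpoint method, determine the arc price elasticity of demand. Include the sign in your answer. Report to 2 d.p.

ΔQ = 1121 − 614 = 507; ΔP = 33 − 51.7 = -18.7.
Midpoints: P̄ = 42.35, Q̄ = 867.5.
ε = (ΔQ/ΔP)(P̄/Q̄) = (507/-18.7)(42.35/867.5).

-1.32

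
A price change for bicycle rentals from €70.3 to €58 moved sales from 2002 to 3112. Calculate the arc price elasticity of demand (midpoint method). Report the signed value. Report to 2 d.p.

ΔQ = 3112 − 2002 = 1110; ΔP = 58 − 70.3 = -12.3.
Midpoints: P̄ = 64.15, Q̄ = 2557.0.
ε = (ΔQ/ΔP)(P̄/Q̄) = (1110/-12.3)(64.15/2557.0).

-2.26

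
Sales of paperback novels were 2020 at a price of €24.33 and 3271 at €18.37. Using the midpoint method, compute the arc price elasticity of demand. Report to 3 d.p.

-1.694

ΔQ = 3271 − 2020 = 1251; ΔP = 18.37 − 24.33 = -5.96.
Midpoints: P̄ = 21.35, Q̄ = 2645.5.
ε = (ΔQ/ΔP)(P̄/Q̄) = (1251/-5.96)(21.35/2645.5).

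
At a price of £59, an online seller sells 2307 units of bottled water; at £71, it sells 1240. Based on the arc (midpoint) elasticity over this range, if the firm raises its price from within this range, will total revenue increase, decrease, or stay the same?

decrease

Arc ε = (-1067/12)(65.00/1773.5) ≈ -3.259.
|ε| = 3.26 > 1, so demand is elastic. A price rise therefore reduces total revenue.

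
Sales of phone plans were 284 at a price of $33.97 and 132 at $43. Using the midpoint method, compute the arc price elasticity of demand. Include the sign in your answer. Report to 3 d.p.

-3.114

ΔQ = 132 − 284 = -152; ΔP = 43 − 33.97 = 9.03.
Midpoints: P̄ = 38.48, Q̄ = 208.0.
ε = (ΔQ/ΔP)(P̄/Q̄) = (-152/9.03)(38.48/208.0).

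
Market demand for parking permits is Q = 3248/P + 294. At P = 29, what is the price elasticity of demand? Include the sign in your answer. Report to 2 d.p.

At P = 29, Q = 406.
dQ/dP = −3248/P² = -3.862.
ε = (dQ/dP)(P/Q) = (-3.862)(29/406).

-0.28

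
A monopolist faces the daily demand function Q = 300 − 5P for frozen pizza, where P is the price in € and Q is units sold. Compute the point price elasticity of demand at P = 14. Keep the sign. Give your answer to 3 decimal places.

-0.304

At P = 14, Q = 230.
dQ/dP = −5.
ε = (dQ/dP)(P/Q) = (-5)(14/230).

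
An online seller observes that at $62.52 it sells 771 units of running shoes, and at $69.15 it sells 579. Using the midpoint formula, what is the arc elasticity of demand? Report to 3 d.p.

-2.824

ΔQ = 579 − 771 = -192; ΔP = 69.15 − 62.52 = 6.63.
Midpoints: P̄ = 65.84, Q̄ = 675.0.
ε = (ΔQ/ΔP)(P̄/Q̄) = (-192/6.63)(65.84/675.0).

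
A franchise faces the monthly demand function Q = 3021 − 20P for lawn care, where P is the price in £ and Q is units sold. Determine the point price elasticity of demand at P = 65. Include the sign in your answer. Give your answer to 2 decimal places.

-0.76

At P = 65, Q = 1721.
dQ/dP = −20.
ε = (dQ/dP)(P/Q) = (-20)(65/1721).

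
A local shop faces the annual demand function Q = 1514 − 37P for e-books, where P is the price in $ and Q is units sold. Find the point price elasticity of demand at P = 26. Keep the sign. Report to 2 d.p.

At P = 26, Q = 552.
dQ/dP = −37.
ε = (dQ/dP)(P/Q) = (-37)(26/552).
|ε| > 1, so demand is elastic at this price.

-1.74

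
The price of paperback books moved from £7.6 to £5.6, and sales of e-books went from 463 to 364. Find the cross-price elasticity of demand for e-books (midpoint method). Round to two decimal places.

ΔQ_x = 364 − 463 = -99; ΔP_y = 5.6 − 7.6 = -2.
Midpoints: P̄_y = 6.60, Q̄_x = 413.5.
ε_xy = (ΔQ_x/ΔP_y)(P̄_y/Q̄_x) = (-99/-2)(6.60/413.5).

0.79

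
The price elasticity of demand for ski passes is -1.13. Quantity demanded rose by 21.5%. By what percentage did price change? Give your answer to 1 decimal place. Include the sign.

-19.0%

%ΔP ≈ %ΔQ / ε = (21.5%)/(-1.13) = -19.03%.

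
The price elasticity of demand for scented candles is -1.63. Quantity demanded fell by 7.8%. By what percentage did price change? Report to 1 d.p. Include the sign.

4.8%

%ΔP ≈ %ΔQ / ε = (-7.8%)/(-1.63) = 4.79%.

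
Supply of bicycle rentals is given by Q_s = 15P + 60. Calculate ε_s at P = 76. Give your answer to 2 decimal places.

0.95

At P = 76, Q_s = 1200.
dQ_s/dP = 15.
ε_s = (dQ_s/dP)(P/Q_s) = (15)(76/1200).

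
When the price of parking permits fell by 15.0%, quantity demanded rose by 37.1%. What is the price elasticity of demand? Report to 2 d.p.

ε = %ΔQ / %ΔP = (37.1)/(-15.0) = -2.473.

-2.47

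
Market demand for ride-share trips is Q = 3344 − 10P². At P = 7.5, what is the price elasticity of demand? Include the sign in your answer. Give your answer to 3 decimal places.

At P = 7.5, Q = 2781.500.
dQ/dP = −20P = -150.
ε = (dQ/dP)(P/Q) = (-150)(7.5/2781.500).

-0.404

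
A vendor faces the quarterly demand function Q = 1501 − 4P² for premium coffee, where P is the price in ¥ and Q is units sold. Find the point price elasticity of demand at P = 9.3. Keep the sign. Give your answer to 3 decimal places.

At P = 9.3, Q = 1155.040.
dQ/dP = −8P = -74.400.
ε = (dQ/dP)(P/Q) = (-74.400)(9.3/1155.040).

-0.599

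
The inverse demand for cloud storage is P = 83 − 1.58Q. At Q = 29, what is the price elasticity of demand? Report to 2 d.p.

At Q = 29, P = 83 − 1.58(29) = 37.18.
dP/dQ = −1.58, so dQ/dP = 1/(−1.58) = -0.633.
ε = (dQ/dP)(P/Q) = (-0.633)(37.18/29).

-0.81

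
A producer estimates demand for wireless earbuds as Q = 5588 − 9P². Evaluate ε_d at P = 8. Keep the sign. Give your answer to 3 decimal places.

-0.230

At P = 8, Q = 5012.
dQ/dP = −18P = -144.
ε = (dQ/dP)(P/Q) = (-144)(8/5012).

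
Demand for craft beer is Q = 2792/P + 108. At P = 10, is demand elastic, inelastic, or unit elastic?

inelastic

Q = 387.200, dQ/dP = -27.920.
ε = (dQ/dP)(P/Q) ≈ -0.721.
|ε| = 0.72 < 1.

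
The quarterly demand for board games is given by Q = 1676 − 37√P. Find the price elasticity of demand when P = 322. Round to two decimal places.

At P = 322, Q = 1012.059.
dQ/dP = −37/(2√P) = -1.031.
ε = (dQ/dP)(P/Q) = (-1.031)(322/1012.059).

-0.33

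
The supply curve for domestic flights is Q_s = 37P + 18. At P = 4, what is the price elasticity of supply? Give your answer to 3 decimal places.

At P = 4, Q_s = 166.
dQ_s/dP = 37.
ε_s = (dQ_s/dP)(P/Q_s) = (37)(4/166).

0.892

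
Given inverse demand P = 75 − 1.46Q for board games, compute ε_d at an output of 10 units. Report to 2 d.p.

-4.14

At Q = 10, P = 75 − 1.46(10) = 60.40.
dP/dQ = −1.46, so dQ/dP = 1/(−1.46) = -0.685.
ε = (dQ/dP)(P/Q) = (-0.685)(60.40/10).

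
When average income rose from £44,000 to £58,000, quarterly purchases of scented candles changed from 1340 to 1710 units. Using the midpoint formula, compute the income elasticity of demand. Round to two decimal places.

ΔQ = 370, ΔI = 14000. Midpoints: Ī = 51,000, Q̄ = 1525.0.
ε_I = (ΔQ/ΔI)(Ī/Q̄) = (370/14000)(51000/1525.0).

0.88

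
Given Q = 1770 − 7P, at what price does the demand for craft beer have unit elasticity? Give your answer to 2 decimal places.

126.43

For linear demand Q = a − bP, ε = −bP/(a − bP). |ε| = 1 when bP = a − bP, i.e. P = a/(2b).
P = 1770/(2·7) = 1770/14 = 126.4286.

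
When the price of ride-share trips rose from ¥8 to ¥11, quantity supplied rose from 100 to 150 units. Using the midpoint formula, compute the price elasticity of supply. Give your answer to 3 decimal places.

ΔQ = 150 − 100 = 50; ΔP = 11 − 8 = 3.
Midpoints: P̄ = 9.50, Q̄ = 125.0.
ε_s = (ΔQ/ΔP)(P̄/Q̄) = (50/3)(9.50/125.0).

1.267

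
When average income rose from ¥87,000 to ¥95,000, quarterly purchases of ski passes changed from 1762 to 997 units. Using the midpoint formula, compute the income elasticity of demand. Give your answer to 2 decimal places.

ΔQ = -765, ΔI = 8000. Midpoints: Ī = 91,000, Q̄ = 1379.5.
ε_I = (ΔQ/ΔI)(Ī/Q̄) = (-765/8000)(91000/1379.5).
ε_I < 0, so the good is inferior.

-6.31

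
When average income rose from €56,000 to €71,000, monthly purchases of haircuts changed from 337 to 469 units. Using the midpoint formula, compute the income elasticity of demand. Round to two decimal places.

ΔQ = 132, ΔI = 15000. Midpoints: Ī = 63,500, Q̄ = 403.0.
ε_I = (ΔQ/ΔI)(Ī/Q̄) = (132/15000)(63500/403.0).

1.39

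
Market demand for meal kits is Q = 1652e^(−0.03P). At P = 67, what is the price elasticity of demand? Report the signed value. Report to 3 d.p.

At P = 67, Q = 221.349.
dQ/dP = −0.03·1652e^(−0.03P) = −0.03Q = -6.640.
ε = (dQ/dP)(P/Q) = (-6.640)(67/221.349).

-2.010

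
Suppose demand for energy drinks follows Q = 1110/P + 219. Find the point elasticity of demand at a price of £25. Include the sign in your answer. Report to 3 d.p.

-0.169

At P = 25, Q = 263.400.
dQ/dP = −1110/P² = -1.776.
ε = (dQ/dP)(P/Q) = (-1.776)(25/263.400).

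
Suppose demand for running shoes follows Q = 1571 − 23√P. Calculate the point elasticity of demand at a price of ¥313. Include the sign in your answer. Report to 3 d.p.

At P = 313, Q = 1164.088.
dQ/dP = −23/(2√P) = -0.650.
ε = (dQ/dP)(P/Q) = (-0.650)(313/1164.088).
|ε| < 1, so demand is inelastic at this price.

-0.175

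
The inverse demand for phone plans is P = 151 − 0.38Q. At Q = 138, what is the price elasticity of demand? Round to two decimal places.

-1.88

At Q = 138, P = 151 − 0.38(138) = 98.56.
dP/dQ = −0.38, so dQ/dP = 1/(−0.38) = -2.632.
ε = (dQ/dP)(P/Q) = (-2.632)(98.56/138).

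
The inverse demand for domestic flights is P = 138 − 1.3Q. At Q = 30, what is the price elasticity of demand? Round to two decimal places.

At Q = 30, P = 138 − 1.3(30) = 99.00.
dP/dQ = −1.3, so dQ/dP = 1/(−1.3) = -0.769.
ε = (dQ/dP)(P/Q) = (-0.769)(99.00/30).

-2.54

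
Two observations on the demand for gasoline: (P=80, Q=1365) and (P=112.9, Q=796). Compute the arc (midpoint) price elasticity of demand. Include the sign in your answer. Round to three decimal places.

ΔQ = 796 − 1365 = -569; ΔP = 112.9 − 80 = 32.9.
Midpoints: P̄ = 96.45, Q̄ = 1080.5.
ε = (ΔQ/ΔP)(P̄/Q̄) = (-569/32.9)(96.45/1080.5).

-1.544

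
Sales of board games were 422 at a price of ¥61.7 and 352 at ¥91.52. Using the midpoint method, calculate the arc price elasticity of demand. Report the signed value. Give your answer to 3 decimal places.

ΔQ = 352 − 422 = -70; ΔP = 91.52 − 61.7 = 29.82.
Midpoints: P̄ = 76.61, Q̄ = 387.0.
ε = (ΔQ/ΔP)(P̄/Q̄) = (-70/29.82)(76.61/387.0).

-0.465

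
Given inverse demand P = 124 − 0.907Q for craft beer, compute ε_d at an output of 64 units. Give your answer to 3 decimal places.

At Q = 64, P = 124 − 0.907(64) = 65.95.
dP/dQ = −0.907, so dQ/dP = 1/(−0.907) = -1.103.
ε = (dQ/dP)(P/Q) = (-1.103)(65.95/64).

-1.136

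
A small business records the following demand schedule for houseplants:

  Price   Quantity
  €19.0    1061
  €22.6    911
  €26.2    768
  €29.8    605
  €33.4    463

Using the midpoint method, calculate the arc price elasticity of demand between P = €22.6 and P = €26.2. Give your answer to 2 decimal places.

At P = 22.6, Q = 911; at P = 26.2, Q = 768.
ΔQ = -143, ΔP = 3.6. Midpoints: P̄ = 24.40, Q̄ = 839.5.
ε = (ΔQ/ΔP)(P̄/Q̄) = (-143/3.6)(24.40/839.5).

-1.15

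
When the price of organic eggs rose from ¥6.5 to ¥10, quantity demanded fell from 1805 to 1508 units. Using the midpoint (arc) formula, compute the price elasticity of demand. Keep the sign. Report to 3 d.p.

-0.423

ΔQ = 1508 − 1805 = -297; ΔP = 10 − 6.5 = 3.5.
Midpoints: P̄ = 8.25, Q̄ = 1656.5.
ε = (ΔQ/ΔP)(P̄/Q̄) = (-297/3.5)(8.25/1656.5).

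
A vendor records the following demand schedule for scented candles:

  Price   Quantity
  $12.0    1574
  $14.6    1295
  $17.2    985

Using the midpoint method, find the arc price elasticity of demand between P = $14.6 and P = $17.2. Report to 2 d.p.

At P = 14.6, Q = 1295; at P = 17.2, Q = 985.
ΔQ = -310, ΔP = 2.6. Midpoints: P̄ = 15.90, Q̄ = 1140.0.
ε = (ΔQ/ΔP)(P̄/Q̄) = (-310/2.6)(15.90/1140.0).

-1.66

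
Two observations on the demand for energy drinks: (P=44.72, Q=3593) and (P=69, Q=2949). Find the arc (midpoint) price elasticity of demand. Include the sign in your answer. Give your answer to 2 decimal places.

ΔQ = 2949 − 3593 = -644; ΔP = 69 − 44.72 = 24.28.
Midpoints: P̄ = 56.86, Q̄ = 3271.0.
ε = (ΔQ/ΔP)(P̄/Q̄) = (-644/24.28)(56.86/3271.0).

-0.46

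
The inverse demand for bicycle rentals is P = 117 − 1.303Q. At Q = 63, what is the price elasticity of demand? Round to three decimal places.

-0.425

At Q = 63, P = 117 − 1.303(63) = 34.91.
dP/dQ = −1.303, so dQ/dP = 1/(−1.303) = -0.767.
ε = (dQ/dP)(P/Q) = (-0.767)(34.91/63).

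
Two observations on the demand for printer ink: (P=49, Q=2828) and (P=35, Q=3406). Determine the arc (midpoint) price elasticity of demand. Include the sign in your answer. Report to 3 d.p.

ΔQ = 3406 − 2828 = 578; ΔP = 35 − 49 = -14.
Midpoints: P̄ = 42.00, Q̄ = 3117.0.
ε = (ΔQ/ΔP)(P̄/Q̄) = (578/-14)(42.00/3117.0).

-0.556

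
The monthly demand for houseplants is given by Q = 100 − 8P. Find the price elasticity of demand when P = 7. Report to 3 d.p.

At P = 7, Q = 44.
dQ/dP = −8.
ε = (dQ/dP)(P/Q) = (-8)(7/44).

-1.273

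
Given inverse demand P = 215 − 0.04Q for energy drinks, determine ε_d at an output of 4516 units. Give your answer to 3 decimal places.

At Q = 4516, P = 215 − 0.04(4516) = 34.36.
dP/dQ = −0.04, so dQ/dP = 1/(−0.04) = -25.000.
ε = (dQ/dP)(P/Q) = (-25.000)(34.36/4516).

-0.190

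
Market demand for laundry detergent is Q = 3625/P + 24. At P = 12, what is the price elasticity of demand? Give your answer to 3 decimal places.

At P = 12, Q = 326.083.
dQ/dP = −3625/P² = -25.174.
ε = (dQ/dP)(P/Q) = (-25.174)(12/326.083).

-0.926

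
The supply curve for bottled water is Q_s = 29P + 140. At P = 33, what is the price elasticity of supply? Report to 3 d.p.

0.872

At P = 33, Q_s = 1097.
dQ_s/dP = 29.
ε_s = (dQ_s/dP)(P/Q_s) = (29)(33/1097).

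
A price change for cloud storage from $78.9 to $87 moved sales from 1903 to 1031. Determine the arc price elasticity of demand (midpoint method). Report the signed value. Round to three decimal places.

-6.087

ΔQ = 1031 − 1903 = -872; ΔP = 87 − 78.9 = 8.1.
Midpoints: P̄ = 82.95, Q̄ = 1467.0.
ε = (ΔQ/ΔP)(P̄/Q̄) = (-872/8.1)(82.95/1467.0).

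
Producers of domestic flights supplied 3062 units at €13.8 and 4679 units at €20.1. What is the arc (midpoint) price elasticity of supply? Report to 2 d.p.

1.12

ΔQ = 4679 − 3062 = 1617; ΔP = 20.1 − 13.8 = 6.3.
Midpoints: P̄ = 16.95, Q̄ = 3870.5.
ε_s = (ΔQ/ΔP)(P̄/Q̄) = (1617/6.3)(16.95/3870.5).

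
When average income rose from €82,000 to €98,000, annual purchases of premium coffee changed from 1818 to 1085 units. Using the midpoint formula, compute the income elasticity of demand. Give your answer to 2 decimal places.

ΔQ = -733, ΔI = 16000. Midpoints: Ī = 90,000, Q̄ = 1451.5.
ε_I = (ΔQ/ΔI)(Ī/Q̄) = (-733/16000)(90000/1451.5).

-2.84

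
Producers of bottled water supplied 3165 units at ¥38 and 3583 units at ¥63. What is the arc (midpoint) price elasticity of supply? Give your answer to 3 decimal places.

0.250

ΔQ = 3583 − 3165 = 418; ΔP = 63 − 38 = 25.
Midpoints: P̄ = 50.50, Q̄ = 3374.0.
ε_s = (ΔQ/ΔP)(P̄/Q̄) = (418/25)(50.50/3374.0).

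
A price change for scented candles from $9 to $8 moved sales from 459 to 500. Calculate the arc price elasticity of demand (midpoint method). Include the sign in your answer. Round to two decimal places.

ΔQ = 500 − 459 = 41; ΔP = 8 − 9 = -1.
Midpoints: P̄ = 8.50, Q̄ = 479.5.
ε = (ΔQ/ΔP)(P̄/Q̄) = (41/-1)(8.50/479.5).

-0.73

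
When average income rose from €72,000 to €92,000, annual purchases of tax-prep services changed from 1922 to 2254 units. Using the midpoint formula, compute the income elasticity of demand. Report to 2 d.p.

0.65

ΔQ = 332, ΔI = 20000. Midpoints: Ī = 82,000, Q̄ = 2088.0.
ε_I = (ΔQ/ΔI)(Ī/Q̄) = (332/20000)(82000/2088.0).
ε_I > 0, so the good is normal.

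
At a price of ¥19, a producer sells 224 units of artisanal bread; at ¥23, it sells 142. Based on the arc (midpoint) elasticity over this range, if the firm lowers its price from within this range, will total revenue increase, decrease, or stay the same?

Arc ε = (-82/4)(21.00/183.0) ≈ -2.352.
|ε| = 2.35 > 1, so demand is elastic. A price cut therefore raises total revenue.

increase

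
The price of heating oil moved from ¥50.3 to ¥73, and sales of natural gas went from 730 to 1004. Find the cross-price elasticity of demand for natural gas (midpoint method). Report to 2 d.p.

0.86

ΔQ_x = 1004 − 730 = 274; ΔP_y = 73 − 50.3 = 22.7.
Midpoints: P̄_y = 61.65, Q̄_x = 867.0.
ε_xy = (ΔQ_x/ΔP_y)(P̄_y/Q̄_x) = (274/22.7)(61.65/867.0).
ε_xy > 0, so the goods are substitutes.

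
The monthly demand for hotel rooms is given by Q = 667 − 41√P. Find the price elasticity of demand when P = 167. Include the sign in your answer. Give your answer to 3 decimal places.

At P = 167, Q = 137.163.
dQ/dP = −41/(2√P) = -1.586.
ε = (dQ/dP)(P/Q) = (-1.586)(167/137.163).

-1.931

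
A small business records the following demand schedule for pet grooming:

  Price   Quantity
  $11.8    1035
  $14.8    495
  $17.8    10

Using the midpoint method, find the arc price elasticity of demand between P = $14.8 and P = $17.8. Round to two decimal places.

At P = 14.8, Q = 495; at P = 17.8, Q = 10.
ΔQ = -485, ΔP = 3.0. Midpoints: P̄ = 16.30, Q̄ = 252.5.
ε = (ΔQ/ΔP)(P̄/Q̄) = (-485/3.0)(16.30/252.5).

-10.44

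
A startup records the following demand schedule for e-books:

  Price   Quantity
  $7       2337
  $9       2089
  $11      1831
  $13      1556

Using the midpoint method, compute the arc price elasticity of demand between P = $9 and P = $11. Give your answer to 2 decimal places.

At P = 9, Q = 2089; at P = 11, Q = 1831.
ΔQ = -258, ΔP = 2. Midpoints: P̄ = 10.00, Q̄ = 1960.0.
ε = (ΔQ/ΔP)(P̄/Q̄) = (-258/2)(10.00/1960.0).

-0.66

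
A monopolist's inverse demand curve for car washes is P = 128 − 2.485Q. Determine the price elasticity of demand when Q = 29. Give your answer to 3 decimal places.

At Q = 29, P = 128 − 2.485(29) = 55.94.
dP/dQ = −2.485, so dQ/dP = 1/(−2.485) = -0.402.
ε = (dQ/dP)(P/Q) = (-0.402)(55.94/29).

-0.776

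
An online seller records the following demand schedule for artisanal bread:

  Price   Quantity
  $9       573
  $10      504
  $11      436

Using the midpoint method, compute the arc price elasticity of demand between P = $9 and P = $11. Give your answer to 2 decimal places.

At P = 9, Q = 573; at P = 11, Q = 436.
ΔQ = -137, ΔP = 2. Midpoints: P̄ = 10.00, Q̄ = 504.5.
ε = (ΔQ/ΔP)(P̄/Q̄) = (-137/2)(10.00/504.5).

-1.36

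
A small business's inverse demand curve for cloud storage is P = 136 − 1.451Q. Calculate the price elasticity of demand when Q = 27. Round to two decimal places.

At Q = 27, P = 136 − 1.451(27) = 96.82.
dP/dQ = −1.451, so dQ/dP = 1/(−1.451) = -0.689.
ε = (dQ/dP)(P/Q) = (-0.689)(96.82/27).

-2.47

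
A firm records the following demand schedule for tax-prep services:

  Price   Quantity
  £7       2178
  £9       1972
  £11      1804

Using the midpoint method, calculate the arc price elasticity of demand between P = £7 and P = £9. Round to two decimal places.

-0.40

At P = 7, Q = 2178; at P = 9, Q = 1972.
ΔQ = -206, ΔP = 2. Midpoints: P̄ = 8.00, Q̄ = 2075.0.
ε = (ΔQ/ΔP)(P̄/Q̄) = (-206/2)(8.00/2075.0).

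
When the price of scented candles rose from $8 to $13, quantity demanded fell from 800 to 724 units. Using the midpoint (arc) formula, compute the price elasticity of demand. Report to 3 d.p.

-0.209

ΔQ = 724 − 800 = -76; ΔP = 13 − 8 = 5.
Midpoints: P̄ = 10.50, Q̄ = 762.0.
ε = (ΔQ/ΔP)(P̄/Q̄) = (-76/5)(10.50/762.0).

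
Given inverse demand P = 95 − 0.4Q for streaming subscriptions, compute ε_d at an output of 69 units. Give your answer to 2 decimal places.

-2.44

At Q = 69, P = 95 − 0.4(69) = 67.40.
dP/dQ = −0.4, so dQ/dP = 1/(−0.4) = -2.500.
ε = (dQ/dP)(P/Q) = (-2.500)(67.40/69).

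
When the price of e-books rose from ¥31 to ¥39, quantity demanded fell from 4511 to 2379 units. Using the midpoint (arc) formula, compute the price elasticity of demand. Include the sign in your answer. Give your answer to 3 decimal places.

-2.708

ΔQ = 2379 − 4511 = -2132; ΔP = 39 − 31 = 8.
Midpoints: P̄ = 35.00, Q̄ = 3445.0.
ε = (ΔQ/ΔP)(P̄/Q̄) = (-2132/8)(35.00/3445.0).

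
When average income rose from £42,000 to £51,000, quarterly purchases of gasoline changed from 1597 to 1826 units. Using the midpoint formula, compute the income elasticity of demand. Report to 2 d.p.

0.69

ΔQ = 229, ΔI = 9000. Midpoints: Ī = 46,500, Q̄ = 1711.5.
ε_I = (ΔQ/ΔI)(Ī/Q̄) = (229/9000)(46500/1711.5).
ε_I > 0, so the good is normal.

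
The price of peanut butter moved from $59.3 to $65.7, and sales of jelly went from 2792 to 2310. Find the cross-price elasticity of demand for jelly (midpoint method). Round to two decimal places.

-1.85

ΔQ_x = 2310 − 2792 = -482; ΔP_y = 65.7 − 59.3 = 6.4.
Midpoints: P̄_y = 62.50, Q̄_x = 2551.0.
ε_xy = (ΔQ_x/ΔP_y)(P̄_y/Q̄_x) = (-482/6.4)(62.50/2551.0).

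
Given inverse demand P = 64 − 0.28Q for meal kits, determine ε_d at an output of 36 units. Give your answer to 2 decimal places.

At Q = 36, P = 64 − 0.28(36) = 53.92.
dP/dQ = −0.28, so dQ/dP = 1/(−0.28) = -3.571.
ε = (dQ/dP)(P/Q) = (-3.571)(53.92/36).

-5.35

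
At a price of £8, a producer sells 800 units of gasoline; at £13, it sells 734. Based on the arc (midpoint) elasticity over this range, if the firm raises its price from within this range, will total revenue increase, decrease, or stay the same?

Arc ε = (-66/5)(10.50/767.0) ≈ -0.181.
|ε| = 0.18 < 1, so demand is inelastic. A price rise therefore raises total revenue.

increase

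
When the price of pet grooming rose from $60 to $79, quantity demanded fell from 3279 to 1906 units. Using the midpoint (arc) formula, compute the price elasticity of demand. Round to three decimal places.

ΔQ = 1906 − 3279 = -1373; ΔP = 79 − 60 = 19.
Midpoints: P̄ = 69.50, Q̄ = 2592.5.
ε = (ΔQ/ΔP)(P̄/Q̄) = (-1373/19)(69.50/2592.5).

-1.937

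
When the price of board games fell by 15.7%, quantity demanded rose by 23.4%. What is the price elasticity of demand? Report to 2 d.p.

-1.49

ε = %ΔQ / %ΔP = (23.4)/(-15.7) = -1.490.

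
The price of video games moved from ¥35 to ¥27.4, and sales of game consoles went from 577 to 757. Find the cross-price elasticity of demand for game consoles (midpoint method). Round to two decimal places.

ΔQ_x = 757 − 577 = 180; ΔP_y = 27.4 − 35 = -7.6.
Midpoints: P̄_y = 31.20, Q̄_x = 667.0.
ε_xy = (ΔQ_x/ΔP_y)(P̄_y/Q̄_x) = (180/-7.6)(31.20/667.0).

-1.11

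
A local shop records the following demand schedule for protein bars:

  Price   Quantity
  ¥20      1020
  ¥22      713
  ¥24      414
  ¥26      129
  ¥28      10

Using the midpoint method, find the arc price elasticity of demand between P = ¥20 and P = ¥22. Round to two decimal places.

-3.72

At P = 20, Q = 1020; at P = 22, Q = 713.
ΔQ = -307, ΔP = 2. Midpoints: P̄ = 21.00, Q̄ = 866.5.
ε = (ΔQ/ΔP)(P̄/Q̄) = (-307/2)(21.00/866.5).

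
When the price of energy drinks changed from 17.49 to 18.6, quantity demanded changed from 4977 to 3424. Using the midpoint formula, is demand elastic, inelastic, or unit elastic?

elastic

Arc ε ≈ -6.010.
|ε| = 6.01 > 1.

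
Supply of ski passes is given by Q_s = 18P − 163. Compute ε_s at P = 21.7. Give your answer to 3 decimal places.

At P = 21.7, Q_s = 227.60.
dQ_s/dP = 18.
ε_s = (dQ_s/dP)(P/Q_s) = (18)(21.7/227.60).

1.716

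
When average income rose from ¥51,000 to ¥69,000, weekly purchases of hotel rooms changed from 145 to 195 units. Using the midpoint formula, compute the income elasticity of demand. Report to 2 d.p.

0.98

ΔQ = 50, ΔI = 18000. Midpoints: Ī = 60,000, Q̄ = 170.0.
ε_I = (ΔQ/ΔI)(Ī/Q̄) = (50/18000)(60000/170.0).
ε_I > 0, so the good is normal.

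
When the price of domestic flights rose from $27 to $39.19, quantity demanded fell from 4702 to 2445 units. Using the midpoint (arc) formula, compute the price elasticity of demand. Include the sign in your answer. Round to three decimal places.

-1.715

ΔQ = 2445 − 4702 = -2257; ΔP = 39.19 − 27 = 12.19.
Midpoints: P̄ = 33.09, Q̄ = 3573.5.
ε = (ΔQ/ΔP)(P̄/Q̄) = (-2257/12.19)(33.09/3573.5).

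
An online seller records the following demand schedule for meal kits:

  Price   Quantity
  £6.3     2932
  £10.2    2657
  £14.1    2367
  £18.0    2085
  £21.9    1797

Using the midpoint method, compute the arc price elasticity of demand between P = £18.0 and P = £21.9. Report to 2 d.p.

-0.76

At P = 18.0, Q = 2085; at P = 21.9, Q = 1797.
ΔQ = -288, ΔP = 3.9. Midpoints: P̄ = 19.95, Q̄ = 1941.0.
ε = (ΔQ/ΔP)(P̄/Q̄) = (-288/3.9)(19.95/1941.0).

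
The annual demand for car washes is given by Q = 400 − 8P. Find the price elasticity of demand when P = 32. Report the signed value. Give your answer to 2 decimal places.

-1.78

At P = 32, Q = 144.
dQ/dP = −8.
ε = (dQ/dP)(P/Q) = (-8)(32/144).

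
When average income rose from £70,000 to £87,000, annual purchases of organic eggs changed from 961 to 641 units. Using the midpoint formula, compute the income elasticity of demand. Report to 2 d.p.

ΔQ = -320, ΔI = 17000. Midpoints: Ī = 78,500, Q̄ = 801.0.
ε_I = (ΔQ/ΔI)(Ī/Q̄) = (-320/17000)(78500/801.0).

-1.84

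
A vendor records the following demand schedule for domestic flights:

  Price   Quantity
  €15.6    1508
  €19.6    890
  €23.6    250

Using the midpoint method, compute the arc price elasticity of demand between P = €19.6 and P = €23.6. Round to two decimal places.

-6.06

At P = 19.6, Q = 890; at P = 23.6, Q = 250.
ΔQ = -640, ΔP = 4.0. Midpoints: P̄ = 21.60, Q̄ = 570.0.
ε = (ΔQ/ΔP)(P̄/Q̄) = (-640/4.0)(21.60/570.0).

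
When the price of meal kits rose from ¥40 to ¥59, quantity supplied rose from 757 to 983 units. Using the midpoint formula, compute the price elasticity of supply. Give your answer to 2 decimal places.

ΔQ = 983 − 757 = 226; ΔP = 59 − 40 = 19.
Midpoints: P̄ = 49.50, Q̄ = 870.0.
ε_s = (ΔQ/ΔP)(P̄/Q̄) = (226/19)(49.50/870.0).

0.68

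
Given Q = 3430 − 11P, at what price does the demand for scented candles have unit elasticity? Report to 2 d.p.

155.91

For linear demand Q = a − bP, ε = −bP/(a − bP). |ε| = 1 when bP = a − bP, i.e. P = a/(2b).
P = 3430/(2·11) = 3430/22 = 155.9091.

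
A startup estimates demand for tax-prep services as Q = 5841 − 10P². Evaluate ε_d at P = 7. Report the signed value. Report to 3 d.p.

At P = 7, Q = 5351.
dQ/dP = −20P = -140.
ε = (dQ/dP)(P/Q) = (-140)(7/5351).

-0.183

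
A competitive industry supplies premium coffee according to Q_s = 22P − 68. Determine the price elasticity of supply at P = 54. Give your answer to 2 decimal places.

1.06

At P = 54, Q_s = 1120.
dQ_s/dP = 22.
ε_s = (dQ_s/dP)(P/Q_s) = (22)(54/1120).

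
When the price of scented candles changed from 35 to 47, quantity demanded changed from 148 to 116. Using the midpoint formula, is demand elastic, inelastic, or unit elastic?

inelastic

Arc ε ≈ -0.828.
|ε| = 0.83 < 1.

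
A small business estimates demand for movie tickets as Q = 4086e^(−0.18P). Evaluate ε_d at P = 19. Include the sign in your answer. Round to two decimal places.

At P = 19, Q = 133.663.
dQ/dP = −0.18·4086e^(−0.18P) = −0.18Q = -24.059.
ε = (dQ/dP)(P/Q) = (-24.059)(19/133.663).

-3.42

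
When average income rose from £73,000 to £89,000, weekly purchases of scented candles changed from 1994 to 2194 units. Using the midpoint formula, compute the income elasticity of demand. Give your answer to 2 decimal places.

0.48

ΔQ = 200, ΔI = 16000. Midpoints: Ī = 81,000, Q̄ = 2094.0.
ε_I = (ΔQ/ΔI)(Ī/Q̄) = (200/16000)(81000/2094.0).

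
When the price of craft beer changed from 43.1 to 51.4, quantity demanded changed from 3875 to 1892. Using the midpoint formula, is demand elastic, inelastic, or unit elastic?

Arc ε ≈ -3.915.
|ε| = 3.91 > 1.

elastic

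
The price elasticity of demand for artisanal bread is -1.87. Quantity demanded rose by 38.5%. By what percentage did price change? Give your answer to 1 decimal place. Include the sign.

%ΔP ≈ %ΔQ / ε = (38.5%)/(-1.87) = -20.59%.

-20.6%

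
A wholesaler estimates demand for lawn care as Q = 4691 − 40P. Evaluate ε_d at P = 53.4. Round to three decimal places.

At P = 53.4, Q = 2555.
dQ/dP = −40.
ε = (dQ/dP)(P/Q) = (-40)(53.4/2555).
|ε| < 1, so demand is inelastic at this price.

-0.836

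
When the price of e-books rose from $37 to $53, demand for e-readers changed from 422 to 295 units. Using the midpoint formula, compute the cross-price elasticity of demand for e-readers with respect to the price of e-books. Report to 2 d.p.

ΔQ_x = 295 − 422 = -127; ΔP_y = 53 − 37 = 16.
Midpoints: P̄_y = 45.00, Q̄_x = 358.5.
ε_xy = (ΔQ_x/ΔP_y)(P̄_y/Q̄_x) = (-127/16)(45.00/358.5).
ε_xy < 0, so the goods are complements.

-1.00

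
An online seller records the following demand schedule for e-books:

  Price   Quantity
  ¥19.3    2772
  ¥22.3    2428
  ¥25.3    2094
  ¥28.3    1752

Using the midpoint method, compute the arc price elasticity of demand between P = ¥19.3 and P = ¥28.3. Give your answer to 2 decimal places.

-1.19

At P = 19.3, Q = 2772; at P = 28.3, Q = 1752.
ΔQ = -1020, ΔP = 9.0. Midpoints: P̄ = 23.80, Q̄ = 2262.0.
ε = (ΔQ/ΔP)(P̄/Q̄) = (-1020/9.0)(23.80/2262.0).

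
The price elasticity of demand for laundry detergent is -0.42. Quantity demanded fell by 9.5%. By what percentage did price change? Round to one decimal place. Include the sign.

%ΔP ≈ %ΔQ / ε = (-9.5%)/(-0.42) = 22.62%.

22.6%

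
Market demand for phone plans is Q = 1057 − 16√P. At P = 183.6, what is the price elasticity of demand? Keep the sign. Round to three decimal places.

-0.129

At P = 183.6, Q = 840.201.
dQ/dP = −16/(2√P) = -0.590.
ε = (dQ/dP)(P/Q) = (-0.590)(183.6/840.201).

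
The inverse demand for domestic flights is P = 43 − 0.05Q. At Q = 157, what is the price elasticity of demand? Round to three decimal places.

At Q = 157, P = 43 − 0.05(157) = 35.15.
dP/dQ = −0.05, so dQ/dP = 1/(−0.05) = -20.000.
ε = (dQ/dP)(P/Q) = (-20.000)(35.15/157).

-4.478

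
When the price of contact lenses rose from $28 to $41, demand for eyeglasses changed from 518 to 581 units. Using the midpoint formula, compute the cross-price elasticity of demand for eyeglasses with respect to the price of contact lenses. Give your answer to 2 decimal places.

ΔQ_x = 581 − 518 = 63; ΔP_y = 41 − 28 = 13.
Midpoints: P̄_y = 34.50, Q̄_x = 549.5.
ε_xy = (ΔQ_x/ΔP_y)(P̄_y/Q̄_x) = (63/13)(34.50/549.5).
ε_xy > 0, so the goods are substitutes.

0.30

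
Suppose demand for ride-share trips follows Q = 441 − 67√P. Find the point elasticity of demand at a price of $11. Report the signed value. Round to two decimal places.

At P = 11, Q = 218.786.
dQ/dP = −67/(2√P) = -10.101.
ε = (dQ/dP)(P/Q) = (-10.101)(11/218.786).

-0.51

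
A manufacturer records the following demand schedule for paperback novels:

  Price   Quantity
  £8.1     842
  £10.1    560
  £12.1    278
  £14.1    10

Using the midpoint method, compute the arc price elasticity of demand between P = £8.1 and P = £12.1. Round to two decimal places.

-2.54

At P = 8.1, Q = 842; at P = 12.1, Q = 278.
ΔQ = -564, ΔP = 4.0. Midpoints: P̄ = 10.10, Q̄ = 560.0.
ε = (ΔQ/ΔP)(P̄/Q̄) = (-564/4.0)(10.10/560.0).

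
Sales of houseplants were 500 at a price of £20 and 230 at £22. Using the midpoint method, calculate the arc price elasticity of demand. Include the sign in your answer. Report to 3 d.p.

-7.767

ΔQ = 230 − 500 = -270; ΔP = 22 − 20 = 2.
Midpoints: P̄ = 21.00, Q̄ = 365.0.
ε = (ΔQ/ΔP)(P̄/Q̄) = (-270/2)(21.00/365.0).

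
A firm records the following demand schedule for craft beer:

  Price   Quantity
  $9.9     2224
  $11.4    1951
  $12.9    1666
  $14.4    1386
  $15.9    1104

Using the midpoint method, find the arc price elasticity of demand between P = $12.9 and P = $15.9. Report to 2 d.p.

At P = 12.9, Q = 1666; at P = 15.9, Q = 1104.
ΔQ = -562, ΔP = 3.0. Midpoints: P̄ = 14.40, Q̄ = 1385.0.
ε = (ΔQ/ΔP)(P̄/Q̄) = (-562/3.0)(14.40/1385.0).

-1.95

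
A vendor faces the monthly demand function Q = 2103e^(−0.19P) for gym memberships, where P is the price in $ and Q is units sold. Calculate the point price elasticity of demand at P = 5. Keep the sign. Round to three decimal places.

At P = 5, Q = 813.316.
dQ/dP = −0.19·2103e^(−0.19P) = −0.19Q = -154.530.
ε = (dQ/dP)(P/Q) = (-154.530)(5/813.316).

-0.950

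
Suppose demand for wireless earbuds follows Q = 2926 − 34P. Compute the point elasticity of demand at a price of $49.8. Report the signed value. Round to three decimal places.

-1.373

At P = 49.8, Q = 1232.800.
dQ/dP = −34.
ε = (dQ/dP)(P/Q) = (-34)(49.8/1232.800).
|ε| > 1, so demand is elastic at this price.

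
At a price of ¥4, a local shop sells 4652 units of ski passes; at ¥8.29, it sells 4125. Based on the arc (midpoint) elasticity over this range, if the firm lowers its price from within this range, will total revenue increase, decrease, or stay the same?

decrease

Arc ε = (-527/4.29)(6.14/4388.5) ≈ -0.172.
|ε| = 0.17 < 1, so demand is inelastic. A price cut therefore reduces total revenue.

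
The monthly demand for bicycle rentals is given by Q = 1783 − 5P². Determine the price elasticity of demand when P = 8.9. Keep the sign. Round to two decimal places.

At P = 8.9, Q = 1386.950.
dQ/dP = −10P = -89.
ε = (dQ/dP)(P/Q) = (-89)(8.9/1386.950).

-0.57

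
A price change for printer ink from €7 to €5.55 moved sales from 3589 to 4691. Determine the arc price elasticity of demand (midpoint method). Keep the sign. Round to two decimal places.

-1.15

ΔQ = 4691 − 3589 = 1102; ΔP = 5.55 − 7 = -1.45.
Midpoints: P̄ = 6.28, Q̄ = 4140.0.
ε = (ΔQ/ΔP)(P̄/Q̄) = (1102/-1.45)(6.28/4140.0).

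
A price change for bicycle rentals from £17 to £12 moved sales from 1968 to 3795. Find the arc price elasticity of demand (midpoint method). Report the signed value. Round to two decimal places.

-1.84

ΔQ = 3795 − 1968 = 1827; ΔP = 12 − 17 = -5.
Midpoints: P̄ = 14.50, Q̄ = 2881.5.
ε = (ΔQ/ΔP)(P̄/Q̄) = (1827/-5)(14.50/2881.5).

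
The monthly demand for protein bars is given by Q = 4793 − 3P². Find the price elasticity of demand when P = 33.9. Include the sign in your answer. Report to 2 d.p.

At P = 33.9, Q = 1345.370.
dQ/dP = −6P = -203.400.
ε = (dQ/dP)(P/Q) = (-203.400)(33.9/1345.370).

-5.13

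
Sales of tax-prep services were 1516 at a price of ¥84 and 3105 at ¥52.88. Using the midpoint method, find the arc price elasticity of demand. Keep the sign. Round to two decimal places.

-1.51

ΔQ = 3105 − 1516 = 1589; ΔP = 52.88 − 84 = -31.12.
Midpoints: P̄ = 68.44, Q̄ = 2310.5.
ε = (ΔQ/ΔP)(P̄/Q̄) = (1589/-31.12)(68.44/2310.5).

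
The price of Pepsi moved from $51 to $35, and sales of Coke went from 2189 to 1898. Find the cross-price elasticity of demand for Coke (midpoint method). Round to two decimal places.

ΔQ_x = 1898 − 2189 = -291; ΔP_y = 35 − 51 = -16.
Midpoints: P̄_y = 43.00, Q̄_x = 2043.5.
ε_xy = (ΔQ_x/ΔP_y)(P̄_y/Q̄_x) = (-291/-16)(43.00/2043.5).

0.38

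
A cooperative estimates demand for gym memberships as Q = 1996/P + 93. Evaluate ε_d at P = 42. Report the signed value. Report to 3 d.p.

-0.338

At P = 42, Q = 140.524.
dQ/dP = −1996/P² = -1.132.
ε = (dQ/dP)(P/Q) = (-1.132)(42/140.524).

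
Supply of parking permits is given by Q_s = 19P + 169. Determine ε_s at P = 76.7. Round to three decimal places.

0.896

At P = 76.7, Q_s = 1626.30.
dQ_s/dP = 19.
ε_s = (dQ_s/dP)(P/Q_s) = (19)(76.7/1626.30).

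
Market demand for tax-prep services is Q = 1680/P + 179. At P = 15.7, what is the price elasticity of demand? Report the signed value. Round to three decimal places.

-0.374

At P = 15.7, Q = 286.006.
dQ/dP = −1680/P² = -6.816.
ε = (dQ/dP)(P/Q) = (-6.816)(15.7/286.006).
|ε| < 1, so demand is inelastic at this price.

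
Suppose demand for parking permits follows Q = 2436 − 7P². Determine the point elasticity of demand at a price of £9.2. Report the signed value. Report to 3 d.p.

At P = 9.2, Q = 1843.520.
dQ/dP = −14P = -128.800.
ε = (dQ/dP)(P/Q) = (-128.800)(9.2/1843.520).
|ε| < 1, so demand is inelastic at this price.

-0.643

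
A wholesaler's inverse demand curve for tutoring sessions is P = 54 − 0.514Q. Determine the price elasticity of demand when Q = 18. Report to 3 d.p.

-4.837

At Q = 18, P = 54 − 0.514(18) = 44.75.
dP/dQ = −0.514, so dQ/dP = 1/(−0.514) = -1.946.
ε = (dQ/dP)(P/Q) = (-1.946)(44.75/18).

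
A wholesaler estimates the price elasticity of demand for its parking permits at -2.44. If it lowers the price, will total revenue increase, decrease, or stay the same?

|ε| = 2.44 > 1, so demand is elastic. A price cut therefore raises total revenue.

increase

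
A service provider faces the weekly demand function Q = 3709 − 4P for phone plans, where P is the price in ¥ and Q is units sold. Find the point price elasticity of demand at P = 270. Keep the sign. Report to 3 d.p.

At P = 270, Q = 2629.
dQ/dP = −4.
ε = (dQ/dP)(P/Q) = (-4)(270/2629).
|ε| < 1, so demand is inelastic at this price.

-0.411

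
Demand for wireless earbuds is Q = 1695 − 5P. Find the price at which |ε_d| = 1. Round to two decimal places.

169.50

For linear demand Q = a − bP, ε = −bP/(a − bP). |ε| = 1 when bP = a − bP, i.e. P = a/(2b).
P = 1695/(2·5) = 1695/10 = 169.5000.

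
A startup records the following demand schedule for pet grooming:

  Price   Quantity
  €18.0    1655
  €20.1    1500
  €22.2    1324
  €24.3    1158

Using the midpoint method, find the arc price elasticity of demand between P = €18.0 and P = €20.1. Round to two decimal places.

At P = 18.0, Q = 1655; at P = 20.1, Q = 1500.
ΔQ = -155, ΔP = 2.1. Midpoints: P̄ = 19.05, Q̄ = 1577.5.
ε = (ΔQ/ΔP)(P̄/Q̄) = (-155/2.1)(19.05/1577.5).

-0.89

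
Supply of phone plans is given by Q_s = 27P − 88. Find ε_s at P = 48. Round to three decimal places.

1.073

At P = 48, Q_s = 1208.
dQ_s/dP = 27.
ε_s = (dQ_s/dP)(P/Q_s) = (27)(48/1208).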